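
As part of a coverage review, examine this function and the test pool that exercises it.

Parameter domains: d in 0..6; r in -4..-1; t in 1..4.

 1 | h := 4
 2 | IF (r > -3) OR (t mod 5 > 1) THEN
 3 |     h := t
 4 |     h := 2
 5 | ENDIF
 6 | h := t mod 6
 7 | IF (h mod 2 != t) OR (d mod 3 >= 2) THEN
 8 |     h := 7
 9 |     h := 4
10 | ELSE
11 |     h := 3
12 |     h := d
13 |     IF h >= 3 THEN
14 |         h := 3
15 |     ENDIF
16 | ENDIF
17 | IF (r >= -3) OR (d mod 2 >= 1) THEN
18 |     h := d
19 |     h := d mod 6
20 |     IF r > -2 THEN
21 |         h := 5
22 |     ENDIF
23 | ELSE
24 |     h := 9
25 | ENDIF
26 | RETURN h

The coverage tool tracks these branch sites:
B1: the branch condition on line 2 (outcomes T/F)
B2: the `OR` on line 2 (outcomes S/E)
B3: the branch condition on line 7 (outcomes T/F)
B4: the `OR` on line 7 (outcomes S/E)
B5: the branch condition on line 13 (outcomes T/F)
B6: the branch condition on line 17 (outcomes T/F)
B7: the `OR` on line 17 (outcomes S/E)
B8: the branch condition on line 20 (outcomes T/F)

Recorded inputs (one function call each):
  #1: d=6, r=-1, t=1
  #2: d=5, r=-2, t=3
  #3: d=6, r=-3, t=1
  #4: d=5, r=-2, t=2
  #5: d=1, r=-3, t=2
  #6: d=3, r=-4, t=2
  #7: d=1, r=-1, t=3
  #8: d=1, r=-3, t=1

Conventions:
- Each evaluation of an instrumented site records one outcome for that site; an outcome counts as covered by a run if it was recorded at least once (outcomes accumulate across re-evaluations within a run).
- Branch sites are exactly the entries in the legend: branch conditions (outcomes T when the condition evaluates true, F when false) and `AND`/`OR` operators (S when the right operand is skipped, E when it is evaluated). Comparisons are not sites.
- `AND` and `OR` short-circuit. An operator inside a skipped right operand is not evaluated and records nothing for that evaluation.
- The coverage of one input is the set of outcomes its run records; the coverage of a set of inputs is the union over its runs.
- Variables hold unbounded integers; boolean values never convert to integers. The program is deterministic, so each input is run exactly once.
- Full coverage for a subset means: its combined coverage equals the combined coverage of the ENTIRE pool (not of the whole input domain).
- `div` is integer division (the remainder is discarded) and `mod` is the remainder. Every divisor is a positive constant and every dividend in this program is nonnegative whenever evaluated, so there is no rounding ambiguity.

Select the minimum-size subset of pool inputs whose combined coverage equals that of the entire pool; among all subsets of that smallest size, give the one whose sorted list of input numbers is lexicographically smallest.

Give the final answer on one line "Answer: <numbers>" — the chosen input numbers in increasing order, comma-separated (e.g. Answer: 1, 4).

#1 (d=6, r=-1, t=1) -> covered: B1=T, B2=S, B3=F, B4=E, B5=T, B6=T, B7=S, B8=T
#2 (d=5, r=-2, t=3) -> covered: B1=T, B2=S, B3=T, B4=S, B6=T, B7=S, B8=F
#3 (d=6, r=-3, t=1) -> covered: B1=F, B2=E, B3=F, B4=E, B5=T, B6=T, B7=S, B8=F
#4 (d=5, r=-2, t=2) -> covered: B1=T, B2=S, B3=T, B4=S, B6=T, B7=S, B8=F
#5 (d=1, r=-3, t=2) -> covered: B1=T, B2=E, B3=T, B4=S, B6=T, B7=S, B8=F
#6 (d=3, r=-4, t=2) -> covered: B1=T, B2=E, B3=T, B4=S, B6=T, B7=E, B8=F
#7 (d=1, r=-1, t=3) -> covered: B1=T, B2=S, B3=T, B4=S, B6=T, B7=S, B8=T
#8 (d=1, r=-3, t=1) -> covered: B1=F, B2=E, B3=F, B4=E, B5=F, B6=T, B7=S, B8=F
union over all inputs: B1=T, B1=F, B2=S, B2=E, B3=T, B3=F, B4=S, B4=E, B5=T, B5=F, B6=T, B7=S, B7=E, B8=T, B8=F (15 outcomes)
size 1 is not enough: best union over all size-1 subsets is 8/15
size 2 is not enough: best union over all size-2 subsets is 13/15
the canonical winner is {1, 6, 8}: size 3, full 15-outcome coverage, earliest index list among size-3 covers

Answer: 1, 6, 8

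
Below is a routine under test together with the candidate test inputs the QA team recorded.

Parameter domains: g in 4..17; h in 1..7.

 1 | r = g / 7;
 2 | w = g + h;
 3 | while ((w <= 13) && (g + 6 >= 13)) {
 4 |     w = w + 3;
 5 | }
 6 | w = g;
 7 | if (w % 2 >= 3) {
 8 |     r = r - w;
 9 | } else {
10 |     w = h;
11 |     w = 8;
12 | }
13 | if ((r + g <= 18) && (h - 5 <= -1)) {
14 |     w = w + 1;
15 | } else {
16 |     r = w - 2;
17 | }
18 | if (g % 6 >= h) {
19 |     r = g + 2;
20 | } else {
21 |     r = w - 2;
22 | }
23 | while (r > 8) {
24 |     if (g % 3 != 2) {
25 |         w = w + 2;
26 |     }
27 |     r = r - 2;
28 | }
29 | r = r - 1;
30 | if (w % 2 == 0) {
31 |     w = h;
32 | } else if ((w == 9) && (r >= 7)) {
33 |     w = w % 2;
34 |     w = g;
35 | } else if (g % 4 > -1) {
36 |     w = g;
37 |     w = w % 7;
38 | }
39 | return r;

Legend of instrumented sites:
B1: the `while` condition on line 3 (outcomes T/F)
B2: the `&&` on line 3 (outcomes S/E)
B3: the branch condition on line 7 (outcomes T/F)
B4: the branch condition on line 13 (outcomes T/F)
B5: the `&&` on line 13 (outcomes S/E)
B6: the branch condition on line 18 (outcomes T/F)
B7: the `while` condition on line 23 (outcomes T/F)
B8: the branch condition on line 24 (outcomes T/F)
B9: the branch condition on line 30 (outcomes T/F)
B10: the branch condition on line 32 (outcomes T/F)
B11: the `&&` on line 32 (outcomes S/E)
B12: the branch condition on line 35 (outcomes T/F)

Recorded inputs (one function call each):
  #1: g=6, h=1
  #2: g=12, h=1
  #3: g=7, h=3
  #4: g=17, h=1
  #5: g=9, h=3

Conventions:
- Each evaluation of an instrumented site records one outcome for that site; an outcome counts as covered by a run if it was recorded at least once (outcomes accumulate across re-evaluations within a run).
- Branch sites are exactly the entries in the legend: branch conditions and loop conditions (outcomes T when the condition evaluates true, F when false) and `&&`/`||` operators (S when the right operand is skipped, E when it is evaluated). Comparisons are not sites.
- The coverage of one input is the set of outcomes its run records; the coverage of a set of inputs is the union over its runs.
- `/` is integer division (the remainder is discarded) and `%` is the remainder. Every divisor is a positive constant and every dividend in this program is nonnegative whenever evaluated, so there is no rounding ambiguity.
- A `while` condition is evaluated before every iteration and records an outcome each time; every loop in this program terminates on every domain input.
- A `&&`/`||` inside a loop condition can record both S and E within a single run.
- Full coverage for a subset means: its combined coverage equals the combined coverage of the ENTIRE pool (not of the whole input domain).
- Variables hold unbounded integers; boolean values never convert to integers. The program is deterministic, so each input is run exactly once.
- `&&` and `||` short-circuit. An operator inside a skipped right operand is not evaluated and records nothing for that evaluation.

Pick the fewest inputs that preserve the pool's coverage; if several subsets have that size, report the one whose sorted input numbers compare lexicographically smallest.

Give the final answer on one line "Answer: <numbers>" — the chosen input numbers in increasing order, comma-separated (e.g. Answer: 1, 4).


#1 (g=6, h=1) -> B2->E, B1->F, B3->F, B5->E, B4->T, B6->F, B7->F, B9->F, B11->E, B10->F, B12->T; covered: B1=F, B2=E, B3=F, B4=T, B5=E, B6=F, B7=F, B9=F, B10=F, B11=E, B12=T
#2 (g=12, h=1) -> B2->E, B1->T, B2->S, B1->F, B3->F, B5->E, B4->T, B6->F, B7->F, B9->F, B11->E, B10->F, B12->T; covered: B1=T, B1=F, B2=S, B2=E, B3=F, B4=T, B5=E, B6=F, B7=F, B9=F, B10=F, B11=E, B12=T
#3 (g=7, h=3) -> B2->E, B1->T, B2->E, B1->T, B2->S, B1->F, B3->F, B5->E, B4->T, B6->F, B7->F, B9->F, B11->E, B10->F, ...; covered: B1=T, B1=F, B2=S, B2=E, B3=F, B4=T, B5=E, B6=F, B7=F, B9=F, B10=F, B11=E, B12=T
#4 (g=17, h=1) -> B2->S, B1->F, B3->F, B5->S, B4->F, B6->T, B7->T, B8->F, B7->T, B8->F, B7->T, B8->F, B7->T, B8->F, ...; covered: B1=F, B2=S, B3=F, B4=F, B5=S, B6=T, B7=T, B7=F, B8=F, B9=T
#5 (g=9, h=3) -> B2->E, B1->T, B2->S, B1->F, B3->F, B5->E, B4->T, B6->T, B7->T, B8->T, B7->T, B8->T, B7->F, B9->F, ...; covered: B1=T, B1=F, B2=S, B2=E, B3=F, B4=T, B5=E, B6=T, B7=T, B7=F, B8=T, B9=F, B10=F, B11=S, B12=T
union over all inputs: B1=T, B1=F, B2=S, B2=E, B3=F, B4=T, B4=F, B5=S, B5=E, B6=T, B6=F, B7=T, B7=F, B8=T, B8=F, B9=T, B9=F, B10=F, B11=S, B11=E, B12=T (21 outcomes)
no size-1 subset reaches all 21 outcomes (best union: 15/21)
no size-2 subset reaches all 21 outcomes (best union: 19/21)
size 3: inputs {1, 4, 5} cover all 21 outcomes, and no lexicographically smaller subset of this size does
Answer: 1, 4, 5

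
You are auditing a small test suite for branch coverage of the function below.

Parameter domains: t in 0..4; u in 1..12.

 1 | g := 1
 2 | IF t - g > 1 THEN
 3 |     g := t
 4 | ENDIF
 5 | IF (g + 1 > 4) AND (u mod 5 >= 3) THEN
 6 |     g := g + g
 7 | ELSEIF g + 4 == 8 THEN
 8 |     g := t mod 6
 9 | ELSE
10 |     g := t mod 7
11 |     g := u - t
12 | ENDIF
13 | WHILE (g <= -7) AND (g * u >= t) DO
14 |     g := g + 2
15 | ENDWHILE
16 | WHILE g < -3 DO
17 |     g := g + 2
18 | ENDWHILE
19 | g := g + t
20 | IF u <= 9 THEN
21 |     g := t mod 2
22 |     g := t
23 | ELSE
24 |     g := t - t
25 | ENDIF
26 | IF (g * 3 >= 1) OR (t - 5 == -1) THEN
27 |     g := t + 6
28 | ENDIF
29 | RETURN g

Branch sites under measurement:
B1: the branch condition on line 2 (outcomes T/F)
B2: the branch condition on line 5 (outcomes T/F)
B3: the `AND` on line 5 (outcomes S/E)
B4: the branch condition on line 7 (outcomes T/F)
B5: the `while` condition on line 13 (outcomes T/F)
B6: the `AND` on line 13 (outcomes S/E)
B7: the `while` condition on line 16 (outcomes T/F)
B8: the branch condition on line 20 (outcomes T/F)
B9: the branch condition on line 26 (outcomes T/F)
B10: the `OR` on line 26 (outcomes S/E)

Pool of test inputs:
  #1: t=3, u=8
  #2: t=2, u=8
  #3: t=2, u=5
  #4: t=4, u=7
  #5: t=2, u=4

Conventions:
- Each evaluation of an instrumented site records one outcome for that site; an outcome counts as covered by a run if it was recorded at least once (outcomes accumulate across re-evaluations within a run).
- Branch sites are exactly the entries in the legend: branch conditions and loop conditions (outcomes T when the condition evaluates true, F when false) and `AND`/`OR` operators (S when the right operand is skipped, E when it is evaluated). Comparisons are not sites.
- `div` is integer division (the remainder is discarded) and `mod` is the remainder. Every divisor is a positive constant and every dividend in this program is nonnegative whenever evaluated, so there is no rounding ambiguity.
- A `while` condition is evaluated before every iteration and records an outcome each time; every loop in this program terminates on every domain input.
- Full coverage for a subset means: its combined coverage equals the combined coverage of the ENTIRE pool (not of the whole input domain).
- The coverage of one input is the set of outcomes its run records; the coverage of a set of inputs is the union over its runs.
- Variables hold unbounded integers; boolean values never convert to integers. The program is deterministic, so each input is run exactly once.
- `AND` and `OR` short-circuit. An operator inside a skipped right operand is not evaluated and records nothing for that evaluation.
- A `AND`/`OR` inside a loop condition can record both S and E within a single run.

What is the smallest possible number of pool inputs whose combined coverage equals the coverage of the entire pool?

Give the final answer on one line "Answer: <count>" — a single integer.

#1 (t=3, u=8) -> B1->T, B3->S, B2->F, B4->F, B6->S, B5->F, B7->F, B8->T, B10->S, B9->T; covered: B1=T, B2=F, B3=S, B4=F, B5=F, B6=S, B7=F, B8=T, B9=T, B10=S
#2 (t=2, u=8) -> B1->F, B3->S, B2->F, B4->F, B6->S, B5->F, B7->F, B8->T, B10->S, B9->T; covered: B1=F, B2=F, B3=S, B4=F, B5=F, B6=S, B7=F, B8=T, B9=T, B10=S
#3 (t=2, u=5) -> B1->F, B3->S, B2->F, B4->F, B6->S, B5->F, B7->F, B8->T, B10->S, B9->T; covered: B1=F, B2=F, B3=S, B4=F, B5=F, B6=S, B7=F, B8=T, B9=T, B10=S
#4 (t=4, u=7) -> B1->T, B3->E, B2->F, B4->T, B6->S, B5->F, B7->F, B8->T, B10->S, B9->T; covered: B1=T, B2=F, B3=E, B4=T, B5=F, B6=S, B7=F, B8=T, B9=T, B10=S
#5 (t=2, u=4) -> B1->F, B3->S, B2->F, B4->F, B6->S, B5->F, B7->F, B8->T, B10->S, B9->T; covered: B1=F, B2=F, B3=S, B4=F, B5=F, B6=S, B7=F, B8=T, B9=T, B10=S
the full pool covers 13 outcomes: B1=T, B1=F, B2=F, B3=S, B3=E, B4=T, B4=F, B5=F, B6=S, B7=F, B8=T, B9=T, B10=S
every size-1 subset falls short of the 13 outcomes (best: 10/13)
inputs {2, 4} (size 2) cover everything; no size-2 subset with a lexicographically smaller index list covers all 13

Answer: 2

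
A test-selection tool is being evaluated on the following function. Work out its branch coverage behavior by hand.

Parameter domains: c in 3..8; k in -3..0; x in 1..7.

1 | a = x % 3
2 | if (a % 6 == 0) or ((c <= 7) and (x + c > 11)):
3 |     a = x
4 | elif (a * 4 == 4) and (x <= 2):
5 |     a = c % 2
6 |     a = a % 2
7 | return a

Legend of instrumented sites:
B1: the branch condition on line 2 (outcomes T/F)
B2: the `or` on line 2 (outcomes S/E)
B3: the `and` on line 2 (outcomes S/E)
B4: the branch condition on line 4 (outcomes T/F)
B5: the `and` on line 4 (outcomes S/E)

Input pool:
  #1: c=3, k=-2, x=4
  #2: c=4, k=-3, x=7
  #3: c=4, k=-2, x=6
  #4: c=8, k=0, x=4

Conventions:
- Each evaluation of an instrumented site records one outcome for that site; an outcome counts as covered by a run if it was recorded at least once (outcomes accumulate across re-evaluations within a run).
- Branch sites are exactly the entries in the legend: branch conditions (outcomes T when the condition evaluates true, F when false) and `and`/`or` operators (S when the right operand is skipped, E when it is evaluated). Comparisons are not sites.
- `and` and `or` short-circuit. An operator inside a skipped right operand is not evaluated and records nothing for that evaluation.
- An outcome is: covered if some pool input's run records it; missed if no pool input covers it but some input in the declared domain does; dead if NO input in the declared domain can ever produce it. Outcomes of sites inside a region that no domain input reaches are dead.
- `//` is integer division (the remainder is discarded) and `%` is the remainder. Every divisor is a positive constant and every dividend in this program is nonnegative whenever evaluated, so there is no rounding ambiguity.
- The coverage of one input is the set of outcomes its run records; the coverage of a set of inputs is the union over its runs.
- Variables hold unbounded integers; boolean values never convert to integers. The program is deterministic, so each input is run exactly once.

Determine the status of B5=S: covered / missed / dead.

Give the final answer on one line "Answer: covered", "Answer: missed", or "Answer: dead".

no pool input records B5=S
but domain input (c=3, k=-3, x=2) does record it -> reachable, so missed

Answer: missed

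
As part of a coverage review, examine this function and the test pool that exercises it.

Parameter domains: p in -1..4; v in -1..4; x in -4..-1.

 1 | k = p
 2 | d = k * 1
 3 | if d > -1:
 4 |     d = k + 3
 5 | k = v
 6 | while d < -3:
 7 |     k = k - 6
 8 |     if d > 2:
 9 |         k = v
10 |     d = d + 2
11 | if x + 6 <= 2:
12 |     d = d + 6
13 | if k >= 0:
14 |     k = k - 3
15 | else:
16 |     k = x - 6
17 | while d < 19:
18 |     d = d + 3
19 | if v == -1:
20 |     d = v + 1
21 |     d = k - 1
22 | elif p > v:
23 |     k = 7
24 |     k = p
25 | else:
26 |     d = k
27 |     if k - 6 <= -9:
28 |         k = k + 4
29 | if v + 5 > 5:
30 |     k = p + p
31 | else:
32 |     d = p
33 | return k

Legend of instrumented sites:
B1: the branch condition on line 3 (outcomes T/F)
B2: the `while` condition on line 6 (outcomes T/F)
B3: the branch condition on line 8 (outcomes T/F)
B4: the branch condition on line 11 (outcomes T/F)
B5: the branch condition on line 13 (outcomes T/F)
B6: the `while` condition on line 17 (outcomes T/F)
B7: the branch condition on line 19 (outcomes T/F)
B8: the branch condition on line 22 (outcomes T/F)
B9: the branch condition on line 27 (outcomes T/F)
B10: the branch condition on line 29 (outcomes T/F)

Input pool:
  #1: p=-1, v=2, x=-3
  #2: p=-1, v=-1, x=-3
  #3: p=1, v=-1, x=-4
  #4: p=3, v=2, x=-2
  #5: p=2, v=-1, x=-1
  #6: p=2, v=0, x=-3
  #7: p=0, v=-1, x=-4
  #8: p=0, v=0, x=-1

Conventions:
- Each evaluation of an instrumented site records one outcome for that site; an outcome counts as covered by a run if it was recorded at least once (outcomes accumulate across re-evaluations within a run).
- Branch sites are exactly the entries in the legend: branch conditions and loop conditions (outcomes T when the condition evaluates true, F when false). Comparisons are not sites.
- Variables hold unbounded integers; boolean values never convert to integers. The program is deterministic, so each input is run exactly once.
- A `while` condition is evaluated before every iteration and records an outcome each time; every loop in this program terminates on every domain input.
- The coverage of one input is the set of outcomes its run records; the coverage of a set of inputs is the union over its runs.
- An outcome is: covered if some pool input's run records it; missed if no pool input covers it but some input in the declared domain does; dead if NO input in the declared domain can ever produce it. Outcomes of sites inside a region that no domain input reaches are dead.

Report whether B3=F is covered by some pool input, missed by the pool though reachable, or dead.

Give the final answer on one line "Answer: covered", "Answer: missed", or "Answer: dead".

no pool input records B3=F
checking all 144 inputs in the declared domain: B3=F is never recorded -> dead

Answer: dead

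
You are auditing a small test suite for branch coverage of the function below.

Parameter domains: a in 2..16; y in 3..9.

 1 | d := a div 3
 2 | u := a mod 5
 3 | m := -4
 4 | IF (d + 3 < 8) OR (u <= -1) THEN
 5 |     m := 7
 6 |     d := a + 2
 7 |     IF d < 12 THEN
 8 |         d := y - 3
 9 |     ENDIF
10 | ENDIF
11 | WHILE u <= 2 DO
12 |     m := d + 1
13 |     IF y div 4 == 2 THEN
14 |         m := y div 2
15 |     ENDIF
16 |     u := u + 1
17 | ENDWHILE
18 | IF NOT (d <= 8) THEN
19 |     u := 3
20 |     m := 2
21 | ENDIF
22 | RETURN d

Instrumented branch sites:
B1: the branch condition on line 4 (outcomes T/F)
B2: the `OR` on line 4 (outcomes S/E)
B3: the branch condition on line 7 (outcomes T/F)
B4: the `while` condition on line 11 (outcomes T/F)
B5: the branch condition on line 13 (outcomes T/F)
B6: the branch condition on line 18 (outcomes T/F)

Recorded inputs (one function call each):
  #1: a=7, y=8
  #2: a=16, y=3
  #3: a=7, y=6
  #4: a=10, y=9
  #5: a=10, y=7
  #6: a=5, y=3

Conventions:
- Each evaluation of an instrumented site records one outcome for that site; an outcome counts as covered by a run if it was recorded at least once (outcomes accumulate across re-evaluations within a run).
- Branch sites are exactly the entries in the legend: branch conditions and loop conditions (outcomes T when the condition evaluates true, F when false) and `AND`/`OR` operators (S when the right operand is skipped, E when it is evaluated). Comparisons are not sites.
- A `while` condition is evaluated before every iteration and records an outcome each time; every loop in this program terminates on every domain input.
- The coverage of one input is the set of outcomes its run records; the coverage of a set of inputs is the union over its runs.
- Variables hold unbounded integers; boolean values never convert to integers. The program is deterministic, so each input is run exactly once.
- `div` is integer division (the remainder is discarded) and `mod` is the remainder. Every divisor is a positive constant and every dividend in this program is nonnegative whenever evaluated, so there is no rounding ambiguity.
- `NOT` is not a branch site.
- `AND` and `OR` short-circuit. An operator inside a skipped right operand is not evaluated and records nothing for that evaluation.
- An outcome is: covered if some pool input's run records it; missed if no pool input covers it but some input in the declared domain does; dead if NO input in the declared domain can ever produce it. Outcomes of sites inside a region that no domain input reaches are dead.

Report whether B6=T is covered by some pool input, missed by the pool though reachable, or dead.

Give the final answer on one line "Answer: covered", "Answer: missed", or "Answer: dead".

B6=T is recorded by pool input(s) 4, 5 -> covered

Answer: covered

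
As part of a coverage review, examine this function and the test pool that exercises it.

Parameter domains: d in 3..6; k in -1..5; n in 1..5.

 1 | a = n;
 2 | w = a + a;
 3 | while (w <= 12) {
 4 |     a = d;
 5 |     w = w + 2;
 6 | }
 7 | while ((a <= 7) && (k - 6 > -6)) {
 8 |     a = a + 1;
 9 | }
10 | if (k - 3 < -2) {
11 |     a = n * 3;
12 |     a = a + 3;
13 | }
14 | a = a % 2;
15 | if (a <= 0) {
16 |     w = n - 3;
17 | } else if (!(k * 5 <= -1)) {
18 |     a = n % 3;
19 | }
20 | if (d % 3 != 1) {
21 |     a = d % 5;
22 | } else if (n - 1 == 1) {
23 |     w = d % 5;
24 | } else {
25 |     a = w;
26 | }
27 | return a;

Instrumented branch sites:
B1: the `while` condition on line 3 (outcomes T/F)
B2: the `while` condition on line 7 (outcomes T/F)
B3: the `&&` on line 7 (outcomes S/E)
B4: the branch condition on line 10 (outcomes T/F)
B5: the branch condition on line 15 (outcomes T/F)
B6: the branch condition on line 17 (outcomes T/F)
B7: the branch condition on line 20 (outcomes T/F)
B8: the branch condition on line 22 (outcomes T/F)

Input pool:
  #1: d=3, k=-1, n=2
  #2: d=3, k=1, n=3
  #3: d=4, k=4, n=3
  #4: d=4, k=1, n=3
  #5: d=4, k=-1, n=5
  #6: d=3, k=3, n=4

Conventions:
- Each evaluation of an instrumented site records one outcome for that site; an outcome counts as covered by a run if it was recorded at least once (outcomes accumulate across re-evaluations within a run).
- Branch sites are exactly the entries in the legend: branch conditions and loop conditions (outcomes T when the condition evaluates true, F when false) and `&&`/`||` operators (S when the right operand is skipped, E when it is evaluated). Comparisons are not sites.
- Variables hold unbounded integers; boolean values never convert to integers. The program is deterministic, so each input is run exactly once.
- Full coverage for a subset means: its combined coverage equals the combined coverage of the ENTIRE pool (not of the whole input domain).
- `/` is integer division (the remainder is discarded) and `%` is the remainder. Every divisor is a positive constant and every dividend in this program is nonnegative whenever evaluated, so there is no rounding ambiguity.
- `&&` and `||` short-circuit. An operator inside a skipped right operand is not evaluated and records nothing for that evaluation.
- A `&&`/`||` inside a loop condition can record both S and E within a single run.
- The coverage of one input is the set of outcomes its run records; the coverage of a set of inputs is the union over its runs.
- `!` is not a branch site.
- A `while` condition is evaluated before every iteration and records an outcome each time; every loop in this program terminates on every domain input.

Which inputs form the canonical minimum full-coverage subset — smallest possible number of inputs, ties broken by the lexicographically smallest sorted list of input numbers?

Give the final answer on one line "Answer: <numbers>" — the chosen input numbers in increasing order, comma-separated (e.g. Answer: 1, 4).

input #1, d=3, k=-1, n=2: events B1->T, B1->T, B1->T, B1->T, B1->T, B1->F, B3->E, B2->F, B4->T, B5->F, B6->F, B7->T; outcomes B1=T, B1=F, B2=F, B3=E, B4=T, B5=F, B6=F, B7=T
input #2, d=3, k=1, n=3: events B1->T, B1->T, B1->T, B1->T, B1->F, B3->E, B2->T, B3->E, B2->T, B3->E, B2->T, B3->E, B2->T, B3->E, ...; outcomes B1=T, B1=F, B2=T, B2=F, B3=S, B3=E, B4=F, B5=T, B7=T
input #3, d=4, k=4, n=3: events B1->T, B1->T, B1->T, B1->T, B1->F, B3->E, B2->T, B3->E, B2->T, B3->E, B2->T, B3->E, B2->T, B3->S, ...; outcomes B1=T, B1=F, B2=T, B2=F, B3=S, B3=E, B4=F, B5=T, B7=F, B8=F
input #4, d=4, k=1, n=3: events B1->T, B1->T, B1->T, B1->T, B1->F, B3->E, B2->T, B3->E, B2->T, B3->E, B2->T, B3->E, B2->T, B3->S, ...; outcomes B1=T, B1=F, B2=T, B2=F, B3=S, B3=E, B4=F, B5=T, B7=F, B8=F
input #5, d=4, k=-1, n=5: events B1->T, B1->T, B1->F, B3->E, B2->F, B4->T, B5->T, B7->F, B8->F; outcomes B1=T, B1=F, B2=F, B3=E, B4=T, B5=T, B7=F, B8=F
input #6, d=3, k=3, n=4: events B1->T, B1->T, B1->T, B1->F, B3->E, B2->T, B3->E, B2->T, B3->E, B2->T, B3->E, B2->T, B3->E, B2->T, ...; outcomes B1=T, B1=F, B2=T, B2=F, B3=S, B3=E, B4=F, B5=T, B7=T
together the pool reaches 14 outcomes: B1=T, B1=F, B2=T, B2=F, B3=S, B3=E, B4=T, B4=F, B5=T, B5=F, B6=F, B7=T, B7=F, B8=F
checked all size-1 subsets: none covers 14 outcomes (max 10/14)
size 2: inputs {1, 3} cover all 14 outcomes, and no lexicographically smaller subset of this size does

Answer: 1, 3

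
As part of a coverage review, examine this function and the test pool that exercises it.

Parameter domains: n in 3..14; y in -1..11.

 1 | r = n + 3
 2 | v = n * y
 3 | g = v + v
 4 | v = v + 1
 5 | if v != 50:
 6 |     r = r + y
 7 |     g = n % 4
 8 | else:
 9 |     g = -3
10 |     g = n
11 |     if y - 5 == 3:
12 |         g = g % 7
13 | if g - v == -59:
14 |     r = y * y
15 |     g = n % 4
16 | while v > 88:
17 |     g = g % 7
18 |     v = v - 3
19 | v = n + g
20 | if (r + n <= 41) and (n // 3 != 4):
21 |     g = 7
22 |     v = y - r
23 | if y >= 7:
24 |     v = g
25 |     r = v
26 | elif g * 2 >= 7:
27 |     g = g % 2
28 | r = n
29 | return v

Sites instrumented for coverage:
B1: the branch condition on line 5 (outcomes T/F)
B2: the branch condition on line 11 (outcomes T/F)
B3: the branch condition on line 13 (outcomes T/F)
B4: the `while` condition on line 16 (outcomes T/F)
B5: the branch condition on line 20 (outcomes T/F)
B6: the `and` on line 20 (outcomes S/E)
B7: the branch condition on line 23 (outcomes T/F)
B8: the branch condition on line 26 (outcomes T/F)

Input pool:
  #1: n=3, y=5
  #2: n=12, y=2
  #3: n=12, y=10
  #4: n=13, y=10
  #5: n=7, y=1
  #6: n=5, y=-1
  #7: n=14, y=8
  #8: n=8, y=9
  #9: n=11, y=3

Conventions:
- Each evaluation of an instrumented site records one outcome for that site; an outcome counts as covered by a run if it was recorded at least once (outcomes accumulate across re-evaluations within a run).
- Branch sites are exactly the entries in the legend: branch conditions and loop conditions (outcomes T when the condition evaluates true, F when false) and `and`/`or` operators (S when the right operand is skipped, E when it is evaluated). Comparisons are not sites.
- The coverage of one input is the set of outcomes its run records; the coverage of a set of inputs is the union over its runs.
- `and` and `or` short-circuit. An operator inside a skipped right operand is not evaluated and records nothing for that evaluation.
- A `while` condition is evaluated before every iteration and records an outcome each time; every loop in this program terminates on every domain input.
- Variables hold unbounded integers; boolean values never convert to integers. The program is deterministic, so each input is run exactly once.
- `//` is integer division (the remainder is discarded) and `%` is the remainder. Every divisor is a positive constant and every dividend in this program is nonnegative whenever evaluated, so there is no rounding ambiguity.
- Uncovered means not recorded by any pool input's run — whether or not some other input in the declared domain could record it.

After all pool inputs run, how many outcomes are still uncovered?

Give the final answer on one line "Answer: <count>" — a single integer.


run #1 (n=3, y=5) runs B1->T, B3->F, B4->F, B6->E, B5->T, B7->F, B8->T; records B1=T, B3=F, B4=F, B5=T, B6=E, B7=F, B8=T
run #2 (n=12, y=2) runs B1->T, B3->F, B4->F, B6->E, B5->F, B7->F, B8->F; records B1=T, B3=F, B4=F, B5=F, B6=E, B7=F, B8=F
run #3 (n=12, y=10) runs B1->T, B3->F, B4->T, B4->T, B4->T, B4->T, B4->T, B4->T, B4->T, B4->T, B4->T, B4->T, B4->T, B4->F, ...; records B1=T, B3=F, B4=T, B4=F, B5=F, B6=E, B7=T
run #4 (n=13, y=10) runs B1->T, B3->F, B4->T, B4->T, B4->T, B4->T, B4->T, B4->T, B4->T, B4->T, B4->T, B4->T, B4->T, B4->T, ...; records B1=T, B3=F, B4=T, B4=F, B5=F, B6=E, B7=T
run #5 (n=7, y=1) runs B1->T, B3->F, B4->F, B6->E, B5->T, B7->F, B8->T; records B1=T, B3=F, B4=F, B5=T, B6=E, B7=F, B8=T
run #6 (n=5, y=-1) runs B1->T, B3->F, B4->F, B6->E, B5->T, B7->F, B8->T; records B1=T, B3=F, B4=F, B5=T, B6=E, B7=F, B8=T
run #7 (n=14, y=8) runs B1->T, B3->F, B4->T, B4->T, B4->T, B4->T, B4->T, B4->T, B4->T, B4->T, B4->T, B4->F, B6->E, B5->F, ...; records B1=T, B3=F, B4=T, B4=F, B5=F, B6=E, B7=T
run #8 (n=8, y=9) runs B1->T, B3->F, B4->F, B6->E, B5->T, B7->T; records B1=T, B3=F, B4=F, B5=T, B6=E, B7=T
run #9 (n=11, y=3) runs B1->T, B3->F, B4->F, B6->E, B5->T, B7->F, B8->T; records B1=T, B3=F, B4=F, B5=T, B6=E, B7=F, B8=T
union over the pool: B1=T, B3=F, B4=T, B4=F, B5=T, B5=F, B6=E, B7=T, B7=F, B8=T, B8=F
uncovered (5 of 16): B1=F, B2=T, B2=F, B3=T, B6=S
Answer: 5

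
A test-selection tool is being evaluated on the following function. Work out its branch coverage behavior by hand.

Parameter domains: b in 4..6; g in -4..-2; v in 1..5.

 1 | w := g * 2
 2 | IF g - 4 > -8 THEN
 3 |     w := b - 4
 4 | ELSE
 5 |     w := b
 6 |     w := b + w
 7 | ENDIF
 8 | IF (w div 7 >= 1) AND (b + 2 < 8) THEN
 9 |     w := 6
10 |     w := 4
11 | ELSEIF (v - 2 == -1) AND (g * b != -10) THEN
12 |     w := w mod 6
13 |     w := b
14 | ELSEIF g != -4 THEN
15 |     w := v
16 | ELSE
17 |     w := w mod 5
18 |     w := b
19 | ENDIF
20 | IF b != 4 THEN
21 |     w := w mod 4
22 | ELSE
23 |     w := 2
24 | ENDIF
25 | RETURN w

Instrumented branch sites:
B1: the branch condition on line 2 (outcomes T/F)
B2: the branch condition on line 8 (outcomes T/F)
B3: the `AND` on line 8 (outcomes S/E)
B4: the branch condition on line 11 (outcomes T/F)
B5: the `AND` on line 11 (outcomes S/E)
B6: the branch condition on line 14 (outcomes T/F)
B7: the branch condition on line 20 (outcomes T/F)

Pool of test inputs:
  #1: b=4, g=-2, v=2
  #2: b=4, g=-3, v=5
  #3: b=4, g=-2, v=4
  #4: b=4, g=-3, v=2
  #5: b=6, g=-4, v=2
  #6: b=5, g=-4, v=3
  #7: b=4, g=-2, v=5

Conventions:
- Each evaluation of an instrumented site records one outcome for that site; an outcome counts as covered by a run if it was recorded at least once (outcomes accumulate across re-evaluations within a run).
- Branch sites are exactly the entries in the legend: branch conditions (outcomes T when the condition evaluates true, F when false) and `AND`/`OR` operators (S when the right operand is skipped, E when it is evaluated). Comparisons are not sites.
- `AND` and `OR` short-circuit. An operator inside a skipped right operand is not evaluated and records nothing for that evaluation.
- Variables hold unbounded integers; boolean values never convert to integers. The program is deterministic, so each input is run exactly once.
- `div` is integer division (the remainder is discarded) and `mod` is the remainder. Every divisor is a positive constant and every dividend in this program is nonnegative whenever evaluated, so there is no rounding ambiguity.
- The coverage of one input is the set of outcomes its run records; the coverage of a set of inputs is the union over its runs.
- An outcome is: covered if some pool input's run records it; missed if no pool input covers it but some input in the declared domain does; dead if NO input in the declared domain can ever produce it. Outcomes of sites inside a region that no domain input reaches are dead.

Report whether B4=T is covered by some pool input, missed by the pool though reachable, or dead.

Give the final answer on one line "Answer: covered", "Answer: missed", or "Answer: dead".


no pool input records B4=T
but domain input (b=4, g=-3, v=1) does record it -> reachable, so missed
Answer: missed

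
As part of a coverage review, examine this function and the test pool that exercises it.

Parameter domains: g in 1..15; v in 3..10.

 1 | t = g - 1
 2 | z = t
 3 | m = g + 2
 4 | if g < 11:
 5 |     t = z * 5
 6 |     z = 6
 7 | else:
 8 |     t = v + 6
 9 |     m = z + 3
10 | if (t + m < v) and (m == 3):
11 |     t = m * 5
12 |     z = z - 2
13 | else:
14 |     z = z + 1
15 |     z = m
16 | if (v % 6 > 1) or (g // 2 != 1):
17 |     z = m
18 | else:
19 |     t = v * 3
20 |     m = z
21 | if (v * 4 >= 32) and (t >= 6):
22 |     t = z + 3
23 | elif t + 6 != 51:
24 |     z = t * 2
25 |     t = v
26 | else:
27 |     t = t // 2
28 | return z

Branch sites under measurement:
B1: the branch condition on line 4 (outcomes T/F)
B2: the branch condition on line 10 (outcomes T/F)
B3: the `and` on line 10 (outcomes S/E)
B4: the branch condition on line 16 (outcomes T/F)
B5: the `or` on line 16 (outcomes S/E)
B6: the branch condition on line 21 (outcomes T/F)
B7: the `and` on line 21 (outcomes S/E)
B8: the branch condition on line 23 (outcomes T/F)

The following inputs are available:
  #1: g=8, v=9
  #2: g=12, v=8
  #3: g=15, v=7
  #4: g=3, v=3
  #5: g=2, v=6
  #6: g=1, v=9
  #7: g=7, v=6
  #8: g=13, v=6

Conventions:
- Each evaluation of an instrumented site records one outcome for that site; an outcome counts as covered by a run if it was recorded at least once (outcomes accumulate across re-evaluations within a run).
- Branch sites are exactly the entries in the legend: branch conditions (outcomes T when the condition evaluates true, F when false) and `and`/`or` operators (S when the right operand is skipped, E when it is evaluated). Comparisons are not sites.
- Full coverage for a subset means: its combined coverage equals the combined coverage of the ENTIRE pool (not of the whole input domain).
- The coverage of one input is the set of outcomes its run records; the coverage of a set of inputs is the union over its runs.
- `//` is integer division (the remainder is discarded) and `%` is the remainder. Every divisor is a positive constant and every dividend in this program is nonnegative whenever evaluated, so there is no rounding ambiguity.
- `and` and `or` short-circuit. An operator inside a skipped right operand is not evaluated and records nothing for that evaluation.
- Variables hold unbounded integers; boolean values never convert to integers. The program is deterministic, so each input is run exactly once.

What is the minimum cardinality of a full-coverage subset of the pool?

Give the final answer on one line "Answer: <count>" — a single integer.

input #1, g=8, v=9: events B1->T, B3->S, B2->F, B5->S, B4->T, B7->E, B6->T; outcomes B1=T, B2=F, B3=S, B4=T, B5=S, B6=T, B7=E
input #2, g=12, v=8: events B1->F, B3->S, B2->F, B5->S, B4->T, B7->E, B6->T; outcomes B1=F, B2=F, B3=S, B4=T, B5=S, B6=T, B7=E
input #3, g=15, v=7: events B1->F, B3->S, B2->F, B5->E, B4->T, B7->S, B6->F, B8->T; outcomes B1=F, B2=F, B3=S, B4=T, B5=E, B6=F, B7=S, B8=T
input #4, g=3, v=3: events B1->T, B3->S, B2->F, B5->S, B4->T, B7->S, B6->F, B8->T; outcomes B1=T, B2=F, B3=S, B4=T, B5=S, B6=F, B7=S, B8=T
input #5, g=2, v=6: events B1->T, B3->S, B2->F, B5->E, B4->F, B7->S, B6->F, B8->T; outcomes B1=T, B2=F, B3=S, B4=F, B5=E, B6=F, B7=S, B8=T
input #6, g=1, v=9: events B1->T, B3->E, B2->T, B5->S, B4->T, B7->E, B6->T; outcomes B1=T, B2=T, B3=E, B4=T, B5=S, B6=T, B7=E
input #7, g=7, v=6: events B1->T, B3->S, B2->F, B5->E, B4->T, B7->S, B6->F, B8->T; outcomes B1=T, B2=F, B3=S, B4=T, B5=E, B6=F, B7=S, B8=T
input #8, g=13, v=6: events B1->F, B3->S, B2->F, B5->E, B4->T, B7->S, B6->F, B8->T; outcomes B1=F, B2=F, B3=S, B4=T, B5=E, B6=F, B7=S, B8=T
pool-wide coverage (15 outcomes): B1=T, B1=F, B2=T, B2=F, B3=S, B3=E, B4=T, B4=F, B5=S, B5=E, B6=T, B6=F, B7=S, B7=E, B8=T
size 1 is not enough: best union over all size-1 subsets is 8/15
size 2 is not enough: best union over all size-2 subsets is 14/15
the canonical winner is {2, 5, 6}: size 3, full 15-outcome coverage, earliest index list among size-3 covers

Answer: 3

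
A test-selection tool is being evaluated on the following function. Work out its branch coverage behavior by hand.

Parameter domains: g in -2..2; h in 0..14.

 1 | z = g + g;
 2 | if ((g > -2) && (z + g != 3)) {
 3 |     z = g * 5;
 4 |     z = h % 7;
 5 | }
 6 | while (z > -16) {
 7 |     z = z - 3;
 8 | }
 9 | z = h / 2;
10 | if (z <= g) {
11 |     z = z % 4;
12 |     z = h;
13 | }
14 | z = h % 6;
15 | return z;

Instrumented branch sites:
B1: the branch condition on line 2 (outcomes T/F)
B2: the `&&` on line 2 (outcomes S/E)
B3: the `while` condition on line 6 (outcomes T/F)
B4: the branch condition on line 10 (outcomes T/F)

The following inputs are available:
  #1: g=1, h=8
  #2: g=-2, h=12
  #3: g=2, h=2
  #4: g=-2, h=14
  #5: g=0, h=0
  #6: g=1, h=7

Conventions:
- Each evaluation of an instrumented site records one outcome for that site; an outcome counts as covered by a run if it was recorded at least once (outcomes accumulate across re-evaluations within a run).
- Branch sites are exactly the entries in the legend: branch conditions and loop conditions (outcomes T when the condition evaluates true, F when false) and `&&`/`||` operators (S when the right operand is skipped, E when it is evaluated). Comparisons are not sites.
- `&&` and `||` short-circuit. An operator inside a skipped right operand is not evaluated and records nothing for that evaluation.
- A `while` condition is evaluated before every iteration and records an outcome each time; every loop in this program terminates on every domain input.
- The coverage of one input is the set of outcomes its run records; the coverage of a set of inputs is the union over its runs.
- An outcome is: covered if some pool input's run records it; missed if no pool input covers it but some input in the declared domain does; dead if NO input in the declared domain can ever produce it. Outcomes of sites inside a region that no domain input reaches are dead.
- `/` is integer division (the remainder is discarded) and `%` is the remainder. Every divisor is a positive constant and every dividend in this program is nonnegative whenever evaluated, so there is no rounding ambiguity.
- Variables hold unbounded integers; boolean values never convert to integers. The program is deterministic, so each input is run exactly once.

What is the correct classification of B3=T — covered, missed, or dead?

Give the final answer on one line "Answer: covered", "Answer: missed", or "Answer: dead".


B3=T is recorded by pool input(s) 1, 2, 3, 4, 5, 6 -> covered
Answer: covered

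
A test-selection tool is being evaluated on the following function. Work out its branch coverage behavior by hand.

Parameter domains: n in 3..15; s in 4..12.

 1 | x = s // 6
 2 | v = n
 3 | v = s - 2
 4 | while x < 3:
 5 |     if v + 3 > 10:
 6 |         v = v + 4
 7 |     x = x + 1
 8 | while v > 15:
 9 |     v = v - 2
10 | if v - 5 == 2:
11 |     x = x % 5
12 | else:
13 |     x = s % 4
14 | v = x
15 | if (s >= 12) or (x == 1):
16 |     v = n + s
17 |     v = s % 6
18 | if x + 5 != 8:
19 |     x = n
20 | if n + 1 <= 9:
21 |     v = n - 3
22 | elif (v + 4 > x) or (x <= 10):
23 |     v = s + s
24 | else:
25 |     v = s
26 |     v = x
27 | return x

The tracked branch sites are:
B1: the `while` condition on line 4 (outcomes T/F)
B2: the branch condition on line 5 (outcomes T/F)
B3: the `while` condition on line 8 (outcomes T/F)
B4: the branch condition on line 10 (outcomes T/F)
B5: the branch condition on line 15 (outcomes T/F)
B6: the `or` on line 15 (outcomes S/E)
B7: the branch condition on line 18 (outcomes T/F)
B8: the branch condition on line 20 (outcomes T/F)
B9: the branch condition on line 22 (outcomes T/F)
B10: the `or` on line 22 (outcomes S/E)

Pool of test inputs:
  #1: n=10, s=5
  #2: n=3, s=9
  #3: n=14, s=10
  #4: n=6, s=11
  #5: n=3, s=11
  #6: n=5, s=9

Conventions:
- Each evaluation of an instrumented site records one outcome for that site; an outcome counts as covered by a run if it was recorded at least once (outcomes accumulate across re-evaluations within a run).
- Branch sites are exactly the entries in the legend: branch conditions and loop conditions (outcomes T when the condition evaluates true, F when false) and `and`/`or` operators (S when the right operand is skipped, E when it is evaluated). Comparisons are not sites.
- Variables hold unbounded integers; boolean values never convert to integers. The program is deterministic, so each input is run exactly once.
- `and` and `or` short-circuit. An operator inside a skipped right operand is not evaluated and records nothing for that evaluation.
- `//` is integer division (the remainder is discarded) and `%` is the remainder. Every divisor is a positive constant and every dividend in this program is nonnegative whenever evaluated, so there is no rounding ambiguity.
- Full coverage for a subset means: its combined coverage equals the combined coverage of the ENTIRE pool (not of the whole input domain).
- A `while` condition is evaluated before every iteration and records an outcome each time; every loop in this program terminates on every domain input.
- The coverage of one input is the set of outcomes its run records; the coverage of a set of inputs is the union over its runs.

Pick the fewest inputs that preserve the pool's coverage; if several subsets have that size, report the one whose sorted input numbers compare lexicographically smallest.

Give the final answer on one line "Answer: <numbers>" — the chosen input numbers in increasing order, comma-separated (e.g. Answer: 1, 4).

input #1 (n=10, s=5): events B1->T, B2->F, B1->T, B2->F, B1->T, B2->F, B1->F, B3->F, B4->F, B6->E, B5->T, B7->T, B8->F, B10->E, ...; covers B1=T, B1=F, B2=F, B3=F, B4=F, B5=T, B6=E, B7=T, B8=F, B9=T, B10=E
input #2 (n=3, s=9): events B1->T, B2->F, B1->T, B2->F, B1->F, B3->F, B4->T, B6->E, B5->F, B7->F, B8->T; covers B1=T, B1=F, B2=F, B3=F, B4=T, B5=F, B6=E, B7=F, B8=T
input #3 (n=14, s=10): events B1->T, B2->T, B1->T, B2->T, B1->F, B3->T, B3->F, B4->F, B6->E, B5->F, B7->T, B8->F, B10->E, B9->F; covers B1=T, B1=F, B2=T, B3=T, B3=F, B4=F, B5=F, B6=E, B7=T, B8=F, B9=F, B10=E
input #4 (n=6, s=11): events B1->T, B2->T, B1->T, B2->T, B1->F, B3->T, B3->F, B4->F, B6->E, B5->F, B7->F, B8->T; covers B1=T, B1=F, B2=T, B3=T, B3=F, B4=F, B5=F, B6=E, B7=F, B8=T
input #5 (n=3, s=11): events B1->T, B2->T, B1->T, B2->T, B1->F, B3->T, B3->F, B4->F, B6->E, B5->F, B7->F, B8->T; covers B1=T, B1=F, B2=T, B3=T, B3=F, B4=F, B5=F, B6=E, B7=F, B8=T
input #6 (n=5, s=9): events B1->T, B2->F, B1->T, B2->F, B1->F, B3->F, B4->T, B6->E, B5->F, B7->F, B8->T; covers B1=T, B1=F, B2=F, B3=F, B4=T, B5=F, B6=E, B7=F, B8=T
union over all inputs: B1=T, B1=F, B2=T, B2=F, B3=T, B3=F, B4=T, B4=F, B5=T, B5=F, B6=E, B7=T, B7=F, B8=T, B8=F, B9=T, B9=F, B10=E (18 outcomes)
size 1 is not enough: best union over all size-1 subsets is 12/18
size 2 is not enough: best union over all size-2 subsets is 16/18
at size 3, {1, 2, 3} reaches all 18 outcomes; every lexicographically earlier size-3 subset fails

Answer: 1, 2, 3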